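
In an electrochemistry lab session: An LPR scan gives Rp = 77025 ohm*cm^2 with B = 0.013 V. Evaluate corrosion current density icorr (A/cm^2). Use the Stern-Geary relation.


Apply the Stern-Geary relation: icorr = B / Rp
icorr = 0.013 / 77025 = 1.688×10^-7 A/cm^2

1.688×10^-7 A/cm^2


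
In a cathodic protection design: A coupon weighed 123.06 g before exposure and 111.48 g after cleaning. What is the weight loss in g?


Weight loss = initial − final
WL = 123.06 − 111.48 = 11.58 g

11.58 g


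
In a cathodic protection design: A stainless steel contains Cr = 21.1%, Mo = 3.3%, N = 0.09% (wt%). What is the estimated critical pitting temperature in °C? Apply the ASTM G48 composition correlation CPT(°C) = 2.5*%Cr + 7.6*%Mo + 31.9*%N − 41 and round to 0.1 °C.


Apply the ASTM G48 empirical CPT estimate: CPT(°C) = 2.5*%Cr + 7.6*%Mo + 31.9*%N − 41
2.5*21.1 = 52.75; 7.6*3.3 = 25.08; 31.9*0.09 = 2.871
CPT = 52.75 + 25.08 + 2.871 − 41 = 39.701 °C
Rounded to 0.1 °C: CPT ≈ 39.7 °C

39.7 °C


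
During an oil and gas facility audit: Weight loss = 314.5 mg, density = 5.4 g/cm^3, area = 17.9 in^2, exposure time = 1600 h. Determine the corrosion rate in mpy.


Apply the mpy weight-loss relation: CR = 534 * W / (D * A * T)
Numerator: 534 * 314.5 = 167943.0
Denominator: 5.4 * 17.9 * 1600 = 154656.0
CR = 167943.0 / 154656.0 = 1.0859 mpy

1.0859 mpy


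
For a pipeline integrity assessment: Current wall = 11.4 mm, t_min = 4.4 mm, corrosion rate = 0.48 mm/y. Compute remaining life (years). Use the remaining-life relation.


Apply the remaining-life relation: RL = (t_current − t_min) / CR
RL = (11.4 − 4.4) / 0.48 = 7.0 / 0.48 = 14.6 years

14.6 years


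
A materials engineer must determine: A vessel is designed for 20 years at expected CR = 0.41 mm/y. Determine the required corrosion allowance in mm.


Corrosion allowance = CR × design life
CA = 0.41 * 20 = 8.2 mm

8.2 mm


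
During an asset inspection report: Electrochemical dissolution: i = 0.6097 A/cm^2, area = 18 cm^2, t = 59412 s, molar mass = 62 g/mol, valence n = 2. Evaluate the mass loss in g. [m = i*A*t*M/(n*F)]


Apply Faraday's law: m = i*A*t*M / (n*F)
Total charge passed Q = i*A*t = 0.6097*18*59412 = 652022.9352 C
m = Q*M/(n*F) = 652022.9352*62/(2*96485) = 209.49071 g

209.49071 g


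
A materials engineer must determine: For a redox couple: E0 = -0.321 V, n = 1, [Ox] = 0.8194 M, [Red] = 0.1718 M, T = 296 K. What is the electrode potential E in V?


Apply the Nernst equation: E = E0 + (RT/nF)*ln([Ox]/[Red])
Step 1: RT/nF = 8.314*296/(1*96485) = 0.02550598 V
Step 2: [Ox]/[Red] = 0.8194/0.1718 = 4.769499
Step 3: ln(4.769499) = 1.562241
Step 4: correction = 0.02550598 * 1.562241 = 0.0398 V
E = -0.321 + 0.0398 = -0.2812 V

-0.2812 V


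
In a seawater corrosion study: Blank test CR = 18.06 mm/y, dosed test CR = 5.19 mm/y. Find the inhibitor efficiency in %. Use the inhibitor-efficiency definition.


Apply the inhibitor-efficiency definition: IE = (CR_blank − CR_inh)/CR_blank × 100
IE = (18.06 − 5.19) / 18.06 × 100
IE = 12.87 / 18.06 × 100 = 71.3 %

71.3 %


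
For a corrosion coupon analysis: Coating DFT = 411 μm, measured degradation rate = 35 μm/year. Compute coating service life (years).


Service life = thickness / degradation rate
Life = 411 / 35 = 11.7 years

11.7 years


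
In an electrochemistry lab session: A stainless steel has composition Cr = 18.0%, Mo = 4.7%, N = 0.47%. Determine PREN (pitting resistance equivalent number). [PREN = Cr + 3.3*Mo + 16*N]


Apply the PREN formula: PREN = Cr + 3.3*Mo + 16*N
PREN = 18.0 + 3.3*4.7 + 16*0.47
PREN = 18.0 + 15.51 + 7.52 = 41.03

41.03


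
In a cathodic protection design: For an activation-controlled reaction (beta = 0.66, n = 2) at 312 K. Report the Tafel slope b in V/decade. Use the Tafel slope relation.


Apply the Tafel slope relation: b = 2.303*R*T/(beta*n*F)
Numerator: 2.303 * 8.314 * 312 = 5973.91
Denominator: 0.66 * 2 * 96485 = 127360.2
b = 5973.91 / 127360.2 = 0.047 V/decade

0.047 V/decade


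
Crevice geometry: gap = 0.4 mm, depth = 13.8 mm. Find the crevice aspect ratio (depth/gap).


Aspect ratio = depth / gap
Ratio = 13.8 / 0.4 = 34.5

34.5


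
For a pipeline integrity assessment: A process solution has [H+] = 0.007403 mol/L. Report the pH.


pH = −log10[H+]
pH = −log10(0.007403) = 2.13

2.13


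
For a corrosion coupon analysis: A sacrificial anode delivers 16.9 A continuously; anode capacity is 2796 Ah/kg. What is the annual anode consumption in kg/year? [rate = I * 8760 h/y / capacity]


Annual consumption = current * hours per year / capacity
Rate = 16.9 * 8760 / 2796 = 52.9 kg/year

52.9 kg/year


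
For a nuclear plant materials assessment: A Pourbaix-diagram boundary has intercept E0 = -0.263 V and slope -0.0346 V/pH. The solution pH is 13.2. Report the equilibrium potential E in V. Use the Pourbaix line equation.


Apply the Pourbaix line equation: E = E0 + slope*pH
E = -0.263 + (-0.0346)*13.2 = -0.263 + (-0.45672) = -0.71972 V
Rounded to 4 decimal places: E = -0.7197 V

-0.7197 V


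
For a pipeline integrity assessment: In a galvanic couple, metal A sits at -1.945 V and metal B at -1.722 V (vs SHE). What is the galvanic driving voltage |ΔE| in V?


Driving voltage is the absolute potential difference.
|ΔE| = |-1.945 − (-1.722)| = 0.223 V

0.223 V


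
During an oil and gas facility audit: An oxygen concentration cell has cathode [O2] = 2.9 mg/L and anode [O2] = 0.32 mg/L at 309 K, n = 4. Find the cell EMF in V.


Apply the Nernst concentration-cell relation: E = (RT/nF)*ln(C_cathode/C_anode)
RT/nF = 8.314*309/(4*96485) = 0.00665654 V
ln(2.9/0.32) = 2.20415
E = 0.00665654 * 2.20415 = 0.01467 V

0.01467 V


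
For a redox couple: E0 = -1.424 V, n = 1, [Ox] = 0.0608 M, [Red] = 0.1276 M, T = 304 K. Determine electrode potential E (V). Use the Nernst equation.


Apply the Nernst equation: E = E0 + (RT/nF)*ln([Ox]/[Red])
Step 1: RT/nF = 8.314*304/(1*96485) = 0.02619533 V
Step 2: [Ox]/[Red] = 0.0608/0.1276 = 0.476489
Step 3: ln(0.476489) = -0.741311
Step 4: correction = 0.02619533 * -0.741311 = -0.0194 V
E = -1.424 + -0.0194 = -1.4434 V

-1.4434 V


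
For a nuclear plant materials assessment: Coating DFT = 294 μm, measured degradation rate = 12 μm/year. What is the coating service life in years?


Service life = thickness / degradation rate
Life = 294 / 12 = 24.5 years

24.5 years


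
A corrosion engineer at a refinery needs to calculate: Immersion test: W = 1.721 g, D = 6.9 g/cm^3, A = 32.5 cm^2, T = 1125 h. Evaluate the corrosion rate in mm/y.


Apply the mm/y weight-loss relation: CR = 87600 * W / (D * A * T)
Numerator: 87600 * 1.721 = 150759.6
Denominator: 6.9 * 32.5 * 1125 = 252281.25
CR = 150759.6 / 252281.25 = 0.597585 mm/y

0.597585 mm/y


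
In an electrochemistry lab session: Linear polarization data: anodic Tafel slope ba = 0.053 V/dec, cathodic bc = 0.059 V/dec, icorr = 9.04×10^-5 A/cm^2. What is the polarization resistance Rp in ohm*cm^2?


Apply the Stern-Geary equation: Rp = ba*bc / (2.303*icorr*(ba+bc))
ba*bc = 0.053*0.059 = 0.003127
ba+bc = 0.112; 2.303*icorr*(ba+bc) = 2.303*9.04×10^-5*0.112 = 2.3317414×10^-5
Rp = 0.003127 / 2.3317414×10^-5 = 134.1 ohm*cm^2

134.1 ohm*cm^2


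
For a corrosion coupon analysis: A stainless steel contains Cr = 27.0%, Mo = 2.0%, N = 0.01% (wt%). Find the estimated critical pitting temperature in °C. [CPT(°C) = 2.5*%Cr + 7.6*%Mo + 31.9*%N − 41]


Apply the ASTM G48 empirical CPT estimate: CPT(°C) = 2.5*%Cr + 7.6*%Mo + 31.9*%N − 41
2.5*27.0 = 67.5; 7.6*2.0 = 15.2; 31.9*0.01 = 0.319
CPT = 67.5 + 15.2 + 0.319 − 41 = 42.019 °C
Rounded to 0.1 °C: CPT ≈ 42.0 °C

42.0 °C


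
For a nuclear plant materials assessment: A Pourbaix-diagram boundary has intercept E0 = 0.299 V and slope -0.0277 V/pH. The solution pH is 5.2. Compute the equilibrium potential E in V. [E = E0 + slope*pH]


Apply the Pourbaix line equation: E = E0 + slope*pH
E = 0.299 + (-0.0277)*5.2 = 0.299 + (-0.14404) = 0.15496 V
Rounded to 4 decimal places: E = 0.1550 V

0.1550 V


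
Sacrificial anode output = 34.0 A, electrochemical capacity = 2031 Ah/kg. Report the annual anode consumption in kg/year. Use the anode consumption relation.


Annual consumption = current * hours per year / capacity
Rate = 34.0 * 8760 / 2031 = 146.6 kg/year

146.6 kg/year


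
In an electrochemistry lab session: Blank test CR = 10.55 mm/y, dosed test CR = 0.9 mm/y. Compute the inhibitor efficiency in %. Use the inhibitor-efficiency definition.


Apply the inhibitor-efficiency definition: IE = (CR_blank − CR_inh)/CR_blank × 100
IE = (10.55 − 0.9) / 10.55 × 100
IE = 9.65 / 10.55 × 100 = 91.5 %

91.5 %


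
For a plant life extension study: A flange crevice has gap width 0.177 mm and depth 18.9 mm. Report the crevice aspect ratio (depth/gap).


Aspect ratio = depth / gap
Ratio = 18.9 / 0.177 = 106.8

106.8


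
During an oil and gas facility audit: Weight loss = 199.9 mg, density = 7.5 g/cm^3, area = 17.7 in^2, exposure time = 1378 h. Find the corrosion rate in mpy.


Apply the mpy weight-loss relation: CR = 534 * W / (D * A * T)
Numerator: 534 * 199.9 = 106746.6
Denominator: 7.5 * 17.7 * 1378 = 182929.5
CR = 106746.6 / 182929.5 = 0.5835 mpy

0.5835 mpy


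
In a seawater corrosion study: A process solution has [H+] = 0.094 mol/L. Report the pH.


pH = −log10[H+]
pH = −log10(0.094) = 1.03

1.03


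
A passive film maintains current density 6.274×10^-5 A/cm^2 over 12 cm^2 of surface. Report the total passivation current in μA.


I = i_pass * A, then convert A → μA (×10^6)
I = 6.274×10^-5 * 12 * 10^6 = 752.88 μA

752.88 μA


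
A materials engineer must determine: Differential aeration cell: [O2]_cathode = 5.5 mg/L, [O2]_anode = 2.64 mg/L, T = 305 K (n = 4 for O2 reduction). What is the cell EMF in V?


Apply the Nernst concentration-cell relation: E = (RT/nF)*ln(C_cathode/C_anode)
RT/nF = 8.314*305/(4*96485) = 0.00657037 V
ln(5.5/2.64) = 0.73397
E = 0.00657037 * 0.73397 = 0.00482 V

0.00482 V


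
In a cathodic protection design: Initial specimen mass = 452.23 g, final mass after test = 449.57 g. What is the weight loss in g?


Weight loss = initial − final
WL = 452.23 − 449.57 = 2.66 g

2.66 g


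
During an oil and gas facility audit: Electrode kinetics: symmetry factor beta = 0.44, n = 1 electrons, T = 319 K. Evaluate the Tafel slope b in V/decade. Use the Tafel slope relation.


Apply the Tafel slope relation: b = 2.303*R*T/(beta*n*F)
Numerator: 2.303 * 8.314 * 319 = 6107.94
Denominator: 0.44 * 1 * 96485 = 42453.4
b = 6107.94 / 42453.4 = 0.144 V/decade

0.144 V/decade


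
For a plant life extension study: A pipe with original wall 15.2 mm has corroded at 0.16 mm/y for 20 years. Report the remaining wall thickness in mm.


Remaining wall = original − CR × time
t = 15.2 − 0.16*20 = 15.2 − 3.2 = 12.0 mm

12.0 mm


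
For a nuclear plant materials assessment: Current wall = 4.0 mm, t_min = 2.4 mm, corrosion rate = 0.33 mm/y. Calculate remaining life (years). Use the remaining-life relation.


Apply the remaining-life relation: RL = (t_current − t_min) / CR
RL = (4.0 − 2.4) / 0.33 = 1.6 / 0.33 = 4.8 years

4.8 years


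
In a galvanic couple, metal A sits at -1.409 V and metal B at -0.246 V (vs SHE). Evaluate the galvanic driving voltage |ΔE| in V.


Driving voltage is the absolute potential difference.
|ΔE| = |-1.409 − (-0.246)| = 1.163 V

1.163 V


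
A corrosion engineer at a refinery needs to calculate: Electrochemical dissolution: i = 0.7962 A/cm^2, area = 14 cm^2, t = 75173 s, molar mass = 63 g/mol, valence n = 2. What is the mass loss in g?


Apply Faraday's law: m = i*A*t*M / (n*F)
Total charge passed Q = i*A*t = 0.7962*14*75173 = 837938.3964 C
m = Q*M/(n*F) = 837938.3964*63/(2*96485) = 273.5665 g

273.5665 g


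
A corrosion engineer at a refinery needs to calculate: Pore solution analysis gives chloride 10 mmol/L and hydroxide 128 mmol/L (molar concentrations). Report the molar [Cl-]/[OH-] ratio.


Threshold parameter = [Cl-] / [OH-] (molar basis; both in mmol/L, so units cancel)
Ratio = 10 / 128 = 0.08

0.08


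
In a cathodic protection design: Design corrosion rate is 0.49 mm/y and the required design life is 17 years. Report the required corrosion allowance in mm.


Corrosion allowance = CR × design life
CA = 0.49 * 17 = 8.33 mm

8.33 mm


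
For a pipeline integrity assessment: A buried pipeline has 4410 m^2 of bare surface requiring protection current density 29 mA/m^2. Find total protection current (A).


I = area * current density, then convert mA → A (÷1000)
I = 4410 * 29 / 1000 = 127.89 A

127.89 A


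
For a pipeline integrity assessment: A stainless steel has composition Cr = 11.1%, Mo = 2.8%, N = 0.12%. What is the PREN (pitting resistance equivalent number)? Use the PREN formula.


Apply the PREN formula: PREN = Cr + 3.3*Mo + 16*N
PREN = 11.1 + 3.3*2.8 + 16*0.12
PREN = 11.1 + 9.24 + 1.92 = 22.26

22.26


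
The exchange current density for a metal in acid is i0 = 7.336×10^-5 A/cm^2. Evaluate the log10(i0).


i0 = 7.336×10^-5 A/cm^2
log10(i0) = -4.135

-4.135


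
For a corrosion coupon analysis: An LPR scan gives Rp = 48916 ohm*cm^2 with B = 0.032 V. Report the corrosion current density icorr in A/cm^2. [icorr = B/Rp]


Apply the Stern-Geary relation: icorr = B / Rp
icorr = 0.032 / 48916 = 6.542×10^-7 A/cm^2

6.542×10^-7 A/cm^2


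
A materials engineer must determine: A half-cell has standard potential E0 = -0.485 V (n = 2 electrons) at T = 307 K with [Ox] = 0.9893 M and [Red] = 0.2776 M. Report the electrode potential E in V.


Apply the Nernst equation: E = E0 + (RT/nF)*ln([Ox]/[Red])
Step 1: RT/nF = 8.314*307/(2*96485) = 0.01322692 V
Step 2: [Ox]/[Red] = 0.9893/0.2776 = 3.563761
Step 3: ln(3.563761) = 1.270816
Step 4: correction = 0.01322692 * 1.270816 = 0.0168 V
E = -0.485 + 0.0168 = -0.4682 V

-0.4682 V


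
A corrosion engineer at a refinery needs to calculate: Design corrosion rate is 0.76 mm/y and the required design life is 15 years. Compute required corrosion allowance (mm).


Corrosion allowance = CR × design life
CA = 0.76 * 15 = 11.4 mm

11.4 mm


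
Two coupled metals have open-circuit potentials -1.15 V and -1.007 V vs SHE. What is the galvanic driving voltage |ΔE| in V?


Driving voltage is the absolute potential difference.
|ΔE| = |-1.15 − (-1.007)| = 0.143 V

0.143 V


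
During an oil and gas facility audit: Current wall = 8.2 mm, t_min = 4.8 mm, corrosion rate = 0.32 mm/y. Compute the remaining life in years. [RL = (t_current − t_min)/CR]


Apply the remaining-life relation: RL = (t_current − t_min) / CR
RL = (8.2 − 4.8) / 0.32 = 3.4 / 0.32 = 10.6 years

10.6 years


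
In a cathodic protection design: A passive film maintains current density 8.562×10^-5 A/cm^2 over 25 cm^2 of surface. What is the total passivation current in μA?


I = i_pass * A, then convert A → μA (×10^6)
I = 8.562×10^-5 * 25 * 10^6 = 2140.5 μA

2140.5 μA


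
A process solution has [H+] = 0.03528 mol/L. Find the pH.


pH = −log10[H+]
pH = −log10(0.03528) = 1.45

1.45


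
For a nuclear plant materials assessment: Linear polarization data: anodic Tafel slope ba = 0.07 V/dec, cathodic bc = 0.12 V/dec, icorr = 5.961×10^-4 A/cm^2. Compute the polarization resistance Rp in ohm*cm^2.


Apply the Stern-Geary equation: Rp = ba*bc / (2.303*icorr*(ba+bc))
ba*bc = 0.07*0.12 = 0.0084
ba+bc = 0.19; 2.303*icorr*(ba+bc) = 2.303*5.961×10^-4*0.19 = 2.6083548×10^-4
Rp = 0.0084 / 2.6083548×10^-4 = 32.2 ohm*cm^2

32.2 ohm*cm^2


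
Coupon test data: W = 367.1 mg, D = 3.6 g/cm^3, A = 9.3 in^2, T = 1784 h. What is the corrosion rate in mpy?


Apply the mpy weight-loss relation: CR = 534 * W / (D * A * T)
Numerator: 534 * 367.1 = 196031.4
Denominator: 3.6 * 9.3 * 1784 = 59728.32
CR = 196031.4 / 59728.32 = 3.28205 mpy

3.28205 mpy


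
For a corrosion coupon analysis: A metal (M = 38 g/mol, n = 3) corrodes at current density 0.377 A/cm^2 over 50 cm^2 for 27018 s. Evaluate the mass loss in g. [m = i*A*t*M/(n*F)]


Apply Faraday's law: m = i*A*t*M / (n*F)
Total charge passed Q = i*A*t = 0.377*50*27018 = 509289.3 C
m = Q*M/(n*F) = 509289.3*38/(3*96485) = 66.8601 g

66.8601 g


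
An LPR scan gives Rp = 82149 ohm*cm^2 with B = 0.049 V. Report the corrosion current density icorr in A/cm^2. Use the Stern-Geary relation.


Apply the Stern-Geary relation: icorr = B / Rp
icorr = 0.049 / 82149 = 5.965×10^-7 A/cm^2

5.965×10^-7 A/cm^2


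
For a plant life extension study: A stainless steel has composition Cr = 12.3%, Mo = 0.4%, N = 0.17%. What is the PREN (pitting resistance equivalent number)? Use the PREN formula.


Apply the PREN formula: PREN = Cr + 3.3*Mo + 16*N
PREN = 12.3 + 3.3*0.4 + 16*0.17
PREN = 12.3 + 1.32 + 2.72 = 16.34

16.34


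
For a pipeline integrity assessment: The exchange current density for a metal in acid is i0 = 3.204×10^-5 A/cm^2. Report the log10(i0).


i0 = 3.204×10^-5 A/cm^2
log10(i0) = -4.494

-4.494


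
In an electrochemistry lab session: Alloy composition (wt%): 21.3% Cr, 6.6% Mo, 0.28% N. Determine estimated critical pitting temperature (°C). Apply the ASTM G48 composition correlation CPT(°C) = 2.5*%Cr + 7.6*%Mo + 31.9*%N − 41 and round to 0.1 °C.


Apply the ASTM G48 empirical CPT estimate: CPT(°C) = 2.5*%Cr + 7.6*%Mo + 31.9*%N − 41
2.5*21.3 = 53.25; 7.6*6.6 = 50.16; 31.9*0.28 = 8.932
CPT = 53.25 + 50.16 + 8.932 − 41 = 71.342 °C
Rounded to 0.1 °C: CPT ≈ 71.3 °C

71.3 °C


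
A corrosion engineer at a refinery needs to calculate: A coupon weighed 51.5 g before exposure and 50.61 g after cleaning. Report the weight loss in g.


Weight loss = initial − final
WL = 51.5 − 50.61 = 0.89 g

0.89 g


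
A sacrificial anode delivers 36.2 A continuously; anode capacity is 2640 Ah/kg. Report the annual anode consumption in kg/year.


Annual consumption = current * hours per year / capacity
Rate = 36.2 * 8760 / 2640 = 120.1 kg/year

120.1 kg/year


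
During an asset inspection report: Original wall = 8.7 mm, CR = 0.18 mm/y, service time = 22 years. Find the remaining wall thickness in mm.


Remaining wall = original − CR × time
t = 8.7 − 0.18*22 = 8.7 − 3.96 = 4.74 mm

4.74 mm


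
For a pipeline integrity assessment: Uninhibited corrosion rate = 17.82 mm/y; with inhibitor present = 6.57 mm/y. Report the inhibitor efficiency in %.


Apply the inhibitor-efficiency definition: IE = (CR_blank − CR_inh)/CR_blank × 100
IE = (17.82 − 6.57) / 17.82 × 100
IE = 11.25 / 17.82 × 100 = 63.1 %

63.1 %


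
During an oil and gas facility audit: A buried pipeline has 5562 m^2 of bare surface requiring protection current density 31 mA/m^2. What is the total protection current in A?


I = area * current density, then convert mA → A (÷1000)
I = 5562 * 31 / 1000 = 172.42 A

172.42 A


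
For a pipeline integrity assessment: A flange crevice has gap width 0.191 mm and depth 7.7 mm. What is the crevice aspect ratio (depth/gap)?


Aspect ratio = depth / gap
Ratio = 7.7 / 0.191 = 40.3

40.3


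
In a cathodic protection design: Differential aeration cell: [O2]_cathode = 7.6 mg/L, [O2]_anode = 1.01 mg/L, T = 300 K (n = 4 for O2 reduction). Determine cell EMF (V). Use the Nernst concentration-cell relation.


Apply the Nernst concentration-cell relation: E = (RT/nF)*ln(C_cathode/C_anode)
RT/nF = 8.314*300/(4*96485) = 0.00646266 V
ln(7.6/1.01) = 2.0182
E = 0.00646266 * 2.0182 = 0.01304 V

0.01304 V


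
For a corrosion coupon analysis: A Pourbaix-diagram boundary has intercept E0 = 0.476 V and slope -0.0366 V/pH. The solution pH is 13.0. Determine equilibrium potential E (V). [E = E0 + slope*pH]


Apply the Pourbaix line equation: E = E0 + slope*pH
E = 0.476 + (-0.0366)*13.0 = 0.476 + (-0.4758) = 0.0002 V
Rounded to 3 decimal places: E = 0.000 V

0.000 V


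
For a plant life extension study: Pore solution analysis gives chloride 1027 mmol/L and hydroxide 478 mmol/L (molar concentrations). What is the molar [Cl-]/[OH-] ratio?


Threshold parameter = [Cl-] / [OH-] (molar basis; both in mmol/L, so units cancel)
Ratio = 1027 / 478 = 2.15

2.15


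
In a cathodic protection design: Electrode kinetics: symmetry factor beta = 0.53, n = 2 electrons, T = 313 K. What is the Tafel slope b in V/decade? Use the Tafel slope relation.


Apply the Tafel slope relation: b = 2.303*R*T/(beta*n*F)
Numerator: 2.303 * 8.314 * 313 = 5993.06
Denominator: 0.53 * 2 * 96485 = 102274.1
b = 5993.06 / 102274.1 = 0.059 V/decade

0.059 V/decade


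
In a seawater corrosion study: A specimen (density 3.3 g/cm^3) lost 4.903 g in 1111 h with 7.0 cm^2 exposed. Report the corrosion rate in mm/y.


Apply the mm/y weight-loss relation: CR = 87600 * W / (D * A * T)
Numerator: 87600 * 4.903 = 429502.8
Denominator: 3.3 * 7.0 * 1111 = 25664.1
CR = 429502.8 / 25664.1 = 16.7355 mm/y

16.7355 mm/y


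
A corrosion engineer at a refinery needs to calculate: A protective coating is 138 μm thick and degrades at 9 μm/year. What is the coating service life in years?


Service life = thickness / degradation rate
Life = 138 / 9 = 15.3 years

15.3 years


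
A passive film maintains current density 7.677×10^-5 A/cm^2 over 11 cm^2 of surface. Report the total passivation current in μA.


I = i_pass * A, then convert A → μA (×10^6)
I = 7.677×10^-5 * 11 * 10^6 = 844.47 μA

844.47 μA


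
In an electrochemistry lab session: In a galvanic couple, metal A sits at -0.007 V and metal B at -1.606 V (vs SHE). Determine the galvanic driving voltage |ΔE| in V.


Driving voltage is the absolute potential difference.
|ΔE| = |-0.007 − (-1.606)| = 1.599 V

1.599 V


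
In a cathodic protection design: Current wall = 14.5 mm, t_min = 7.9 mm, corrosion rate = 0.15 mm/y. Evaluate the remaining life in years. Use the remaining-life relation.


Apply the remaining-life relation: RL = (t_current − t_min) / CR
RL = (14.5 − 7.9) / 0.15 = 6.6 / 0.15 = 44.0 years

44.0 years


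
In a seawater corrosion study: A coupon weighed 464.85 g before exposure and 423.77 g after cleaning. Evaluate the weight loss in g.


Weight loss = initial − final
WL = 464.85 − 423.77 = 41.08 g

41.08 g


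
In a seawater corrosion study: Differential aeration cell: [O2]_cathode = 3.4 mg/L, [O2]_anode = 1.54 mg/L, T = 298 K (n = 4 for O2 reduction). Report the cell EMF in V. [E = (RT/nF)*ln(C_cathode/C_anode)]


Apply the Nernst concentration-cell relation: E = (RT/nF)*ln(C_cathode/C_anode)
RT/nF = 8.314*298/(4*96485) = 0.00641958 V
ln(3.4/1.54) = 0.79199
E = 0.00641958 * 0.79199 = 0.00508 V

0.00508 V


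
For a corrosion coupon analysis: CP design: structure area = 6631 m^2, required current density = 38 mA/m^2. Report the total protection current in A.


I = area * current density, then convert mA → A (÷1000)
I = 6631 * 38 / 1000 = 251.98 A

251.98 A


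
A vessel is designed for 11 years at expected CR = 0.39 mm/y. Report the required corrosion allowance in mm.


Corrosion allowance = CR × design life
CA = 0.39 * 11 = 4.29 mm

4.29 mm


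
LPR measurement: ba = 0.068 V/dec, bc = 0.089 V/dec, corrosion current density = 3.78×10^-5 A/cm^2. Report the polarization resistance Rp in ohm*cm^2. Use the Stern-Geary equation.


Apply the Stern-Geary equation: Rp = ba*bc / (2.303*icorr*(ba+bc))
ba*bc = 0.068*0.089 = 0.006052
ba+bc = 0.157; 2.303*icorr*(ba+bc) = 2.303*3.78×10^-5*0.157 = 1.3667384×10^-5
Rp = 0.006052 / 1.3667384×10^-5 = 442.81 ohm*cm^2

442.81 ohm*cm^2


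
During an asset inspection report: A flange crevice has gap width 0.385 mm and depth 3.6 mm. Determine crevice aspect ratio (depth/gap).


Aspect ratio = depth / gap
Ratio = 3.6 / 0.385 = 9.4

9.4


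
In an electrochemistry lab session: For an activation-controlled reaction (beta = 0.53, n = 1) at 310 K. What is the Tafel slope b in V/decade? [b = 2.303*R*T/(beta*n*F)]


Apply the Tafel slope relation: b = 2.303*R*T/(beta*n*F)
Numerator: 2.303 * 8.314 * 310 = 5935.61
Denominator: 0.53 * 1 * 96485 = 51137.05
b = 5935.61 / 51137.05 = 0.116 V/decade

0.116 V/decade


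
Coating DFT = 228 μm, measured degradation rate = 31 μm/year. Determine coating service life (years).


Service life = thickness / degradation rate
Life = 228 / 31 = 7.4 years

7.4 years


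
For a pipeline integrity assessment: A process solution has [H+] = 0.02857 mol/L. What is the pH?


pH = −log10[H+]
pH = −log10(0.02857) = 1.54

1.54


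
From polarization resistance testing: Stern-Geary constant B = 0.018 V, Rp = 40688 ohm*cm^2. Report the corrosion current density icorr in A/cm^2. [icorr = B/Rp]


Apply the Stern-Geary relation: icorr = B / Rp
icorr = 0.018 / 40688 = 4.424×10^-7 A/cm^2

4.424×10^-7 A/cm^2


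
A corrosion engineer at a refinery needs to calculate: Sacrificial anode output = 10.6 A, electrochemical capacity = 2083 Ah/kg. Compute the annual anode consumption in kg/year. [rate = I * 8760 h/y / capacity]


Annual consumption = current * hours per year / capacity
Rate = 10.6 * 8760 / 2083 = 44.6 kg/year

44.6 kg/year


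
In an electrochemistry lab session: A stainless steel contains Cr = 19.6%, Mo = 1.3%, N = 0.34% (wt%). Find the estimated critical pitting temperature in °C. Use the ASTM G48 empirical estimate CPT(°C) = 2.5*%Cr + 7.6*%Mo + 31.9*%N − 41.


Apply the ASTM G48 empirical CPT estimate: CPT(°C) = 2.5*%Cr + 7.6*%Mo + 31.9*%N − 41
2.5*19.6 = 49; 7.6*1.3 = 9.88; 31.9*0.34 = 10.846
CPT = 49 + 9.88 + 10.846 − 41 = 28.726 °C
Rounded to 0.1 °C: CPT ≈ 28.7 °C

28.7 °C


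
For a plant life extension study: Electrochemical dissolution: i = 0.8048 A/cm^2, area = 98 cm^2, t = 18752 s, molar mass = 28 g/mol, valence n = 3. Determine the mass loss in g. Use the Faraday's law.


Apply Faraday's law: m = i*A*t*M / (n*F)
Total charge passed Q = i*A*t = 0.8048*98*18752 = 1478977.7408 C
m = Q*M/(n*F) = 1478977.7408*28/(3*96485) = 143.0667 g

143.0667 g


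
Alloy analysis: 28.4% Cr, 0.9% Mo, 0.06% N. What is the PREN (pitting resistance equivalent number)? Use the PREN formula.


Apply the PREN formula: PREN = Cr + 3.3*Mo + 16*N
PREN = 28.4 + 3.3*0.9 + 16*0.06
PREN = 28.4 + 2.97 + 0.96 = 32.33

32.33


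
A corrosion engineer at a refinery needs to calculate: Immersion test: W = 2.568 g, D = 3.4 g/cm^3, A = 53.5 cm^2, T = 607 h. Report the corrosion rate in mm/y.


Apply the mm/y weight-loss relation: CR = 87600 * W / (D * A * T)
Numerator: 87600 * 2.568 = 224956.8
Denominator: 3.4 * 53.5 * 607 = 110413.3
CR = 224956.8 / 110413.3 = 2.03741 mm/y

2.03741 mm/y


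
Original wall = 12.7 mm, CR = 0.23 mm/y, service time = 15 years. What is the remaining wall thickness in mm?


Remaining wall = original − CR × time
t = 12.7 − 0.23*15 = 12.7 − 3.45 = 9.25 mm

9.25 mm


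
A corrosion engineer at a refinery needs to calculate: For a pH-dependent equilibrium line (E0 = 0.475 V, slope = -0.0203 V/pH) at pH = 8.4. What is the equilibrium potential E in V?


Apply the Pourbaix line equation: E = E0 + slope*pH
E = 0.475 + (-0.0203)*8.4 = 0.475 + (-0.17052) = 0.30448 V
Rounded to 3 decimal places: E = 0.304 V

0.304 V


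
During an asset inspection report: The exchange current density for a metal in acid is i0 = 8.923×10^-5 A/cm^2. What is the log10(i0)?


i0 = 8.923×10^-5 A/cm^2
log10(i0) = -4.049

-4.049


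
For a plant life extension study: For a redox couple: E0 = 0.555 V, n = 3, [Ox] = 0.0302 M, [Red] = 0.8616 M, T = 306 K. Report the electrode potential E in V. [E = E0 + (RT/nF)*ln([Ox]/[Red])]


Apply the Nernst equation: E = E0 + (RT/nF)*ln([Ox]/[Red])
Step 1: RT/nF = 8.314*306/(3*96485) = 0.00878922 V
Step 2: [Ox]/[Red] = 0.0302/0.8616 = 0.035051
Step 3: ln(0.035051) = -3.350951
Step 4: correction = 0.00878922 * -3.350951 = -0.0295 V
E = 0.555 + -0.0295 = 0.5255 V

0.5255 V


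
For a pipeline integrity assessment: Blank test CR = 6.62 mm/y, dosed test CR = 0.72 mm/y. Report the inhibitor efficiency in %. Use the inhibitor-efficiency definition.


Apply the inhibitor-efficiency definition: IE = (CR_blank − CR_inh)/CR_blank × 100
IE = (6.62 − 0.72) / 6.62 × 100
IE = 5.9 / 6.62 × 100 = 89.1 %

89.1 %


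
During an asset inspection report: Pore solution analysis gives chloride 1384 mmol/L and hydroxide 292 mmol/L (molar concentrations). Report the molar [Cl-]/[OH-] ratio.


Threshold parameter = [Cl-] / [OH-] (molar basis; both in mmol/L, so units cancel)
Ratio = 1384 / 292 = 4.74

4.74


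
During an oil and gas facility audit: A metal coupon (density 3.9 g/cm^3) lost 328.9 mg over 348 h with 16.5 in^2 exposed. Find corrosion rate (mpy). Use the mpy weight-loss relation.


Apply the mpy weight-loss relation: CR = 534 * W / (D * A * T)
Numerator: 534 * 328.9 = 175632.6
Denominator: 3.9 * 16.5 * 348 = 22393.8
CR = 175632.6 / 22393.8 = 7.8429 mpy

7.8429 mpy


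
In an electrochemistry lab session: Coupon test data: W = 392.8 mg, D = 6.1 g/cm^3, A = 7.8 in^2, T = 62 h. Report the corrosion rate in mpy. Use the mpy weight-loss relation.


Apply the mpy weight-loss relation: CR = 534 * W / (D * A * T)
Numerator: 534 * 392.8 = 209755.2
Denominator: 6.1 * 7.8 * 62 = 2949.96
CR = 209755.2 / 2949.96 = 71.1044 mpy

71.1044 mpy


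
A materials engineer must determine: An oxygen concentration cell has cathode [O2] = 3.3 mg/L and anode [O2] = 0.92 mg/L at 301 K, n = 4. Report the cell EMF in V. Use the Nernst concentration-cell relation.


Apply the Nernst concentration-cell relation: E = (RT/nF)*ln(C_cathode/C_anode)
RT/nF = 8.314*301/(4*96485) = 0.0064842 V
ln(3.3/0.92) = 1.2773
E = 0.0064842 * 1.2773 = 0.00828 V

0.00828 V


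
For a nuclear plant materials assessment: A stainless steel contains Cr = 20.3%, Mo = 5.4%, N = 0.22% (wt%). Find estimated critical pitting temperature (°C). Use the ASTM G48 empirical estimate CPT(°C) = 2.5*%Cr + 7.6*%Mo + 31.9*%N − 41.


Apply the ASTM G48 empirical CPT estimate: CPT(°C) = 2.5*%Cr + 7.6*%Mo + 31.9*%N − 41
2.5*20.3 = 50.75; 7.6*5.4 = 41.04; 31.9*0.22 = 7.018
CPT = 50.75 + 41.04 + 7.018 − 41 = 57.808 °C
Rounded to 0.1 °C: CPT ≈ 57.8 °C

57.8 °C


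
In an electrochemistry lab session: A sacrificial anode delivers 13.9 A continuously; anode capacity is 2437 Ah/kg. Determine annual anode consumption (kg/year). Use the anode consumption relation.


Annual consumption = current * hours per year / capacity
Rate = 13.9 * 8760 / 2437 = 50.0 kg/year

50.0 kg/year


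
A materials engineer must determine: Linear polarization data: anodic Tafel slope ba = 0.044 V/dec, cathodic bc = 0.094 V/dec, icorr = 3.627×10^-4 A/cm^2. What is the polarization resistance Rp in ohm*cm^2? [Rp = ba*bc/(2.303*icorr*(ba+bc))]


Apply the Stern-Geary equation: Rp = ba*bc / (2.303*icorr*(ba+bc))
ba*bc = 0.044*0.094 = 0.004136
ba+bc = 0.138; 2.303*icorr*(ba+bc) = 2.303*3.627×10^-4*0.138 = 1.1527114×10^-4
Rp = 0.004136 / 1.1527114×10^-4 = 35.88 ohm*cm^2

35.88 ohm*cm^2


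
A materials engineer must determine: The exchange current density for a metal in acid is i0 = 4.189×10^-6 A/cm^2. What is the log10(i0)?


i0 = 4.189×10^-6 A/cm^2
log10(i0) = -5.378

-5.378


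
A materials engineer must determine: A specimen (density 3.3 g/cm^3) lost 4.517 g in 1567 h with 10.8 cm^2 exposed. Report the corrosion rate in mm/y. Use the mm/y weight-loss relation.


Apply the mm/y weight-loss relation: CR = 87600 * W / (D * A * T)
Numerator: 87600 * 4.517 = 395689.2
Denominator: 3.3 * 10.8 * 1567 = 55847.88
CR = 395689.2 / 55847.88 = 7.08512 mm/y

7.08512 mm/y


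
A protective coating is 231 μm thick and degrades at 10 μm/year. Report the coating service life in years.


Service life = thickness / degradation rate
Life = 231 / 10 = 23.1 years

23.1 years


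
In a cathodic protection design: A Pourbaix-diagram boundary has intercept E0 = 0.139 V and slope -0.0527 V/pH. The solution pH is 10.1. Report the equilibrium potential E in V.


Apply the Pourbaix line equation: E = E0 + slope*pH
E = 0.139 + (-0.0527)*10.1 = 0.139 + (-0.53227) = -0.39327 V
Rounded to 4 decimal places: E = -0.3933 V

-0.3933 V


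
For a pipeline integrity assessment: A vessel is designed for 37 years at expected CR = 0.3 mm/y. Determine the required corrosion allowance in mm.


Corrosion allowance = CR × design life
CA = 0.3 * 37 = 11.1 mm

11.1 mm


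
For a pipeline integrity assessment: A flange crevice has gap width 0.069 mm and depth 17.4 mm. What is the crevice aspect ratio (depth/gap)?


Aspect ratio = depth / gap
Ratio = 17.4 / 0.069 = 252.2

252.2


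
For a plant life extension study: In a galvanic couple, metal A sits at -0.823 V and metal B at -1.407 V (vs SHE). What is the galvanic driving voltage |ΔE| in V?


Driving voltage is the absolute potential difference.
|ΔE| = |-0.823 − (-1.407)| = 0.584 V

0.584 V


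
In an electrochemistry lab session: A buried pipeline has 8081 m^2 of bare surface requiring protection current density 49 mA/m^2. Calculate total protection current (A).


I = area * current density, then convert mA → A (÷1000)
I = 8081 * 49 / 1000 = 395.97 A

395.97 A


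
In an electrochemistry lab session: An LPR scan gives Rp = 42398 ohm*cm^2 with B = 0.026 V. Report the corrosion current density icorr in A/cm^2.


Apply the Stern-Geary relation: icorr = B / Rp
icorr = 0.026 / 42398 = 6.132×10^-7 A/cm^2

6.132×10^-7 A/cm^2


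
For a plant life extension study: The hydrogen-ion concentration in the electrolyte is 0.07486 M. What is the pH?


pH = −log10[H+]
pH = −log10(0.07486) = 1.13

1.13


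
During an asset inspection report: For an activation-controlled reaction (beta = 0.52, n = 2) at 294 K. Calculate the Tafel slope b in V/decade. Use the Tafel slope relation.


Apply the Tafel slope relation: b = 2.303*R*T/(beta*n*F)
Numerator: 2.303 * 8.314 * 294 = 5629.26
Denominator: 0.52 * 2 * 96485 = 100344.4
b = 5629.26 / 100344.4 = 0.0561 V/decade

0.0561 V/decade


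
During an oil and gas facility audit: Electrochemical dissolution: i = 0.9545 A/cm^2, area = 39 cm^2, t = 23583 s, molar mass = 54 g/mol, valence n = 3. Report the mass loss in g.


Apply Faraday's law: m = i*A*t*M / (n*F)
Total charge passed Q = i*A*t = 0.9545*39*23583 = 877888.9665 C
m = Q*M/(n*F) = 877888.9665*54/(3*96485) = 163.777 g

163.777 g


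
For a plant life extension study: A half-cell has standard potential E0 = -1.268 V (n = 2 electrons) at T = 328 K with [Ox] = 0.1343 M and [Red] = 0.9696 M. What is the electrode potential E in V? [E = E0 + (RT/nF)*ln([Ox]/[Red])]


Apply the Nernst equation: E = E0 + (RT/nF)*ln([Ox]/[Red])
Step 1: RT/nF = 8.314*328/(2*96485) = 0.01413169 V
Step 2: [Ox]/[Red] = 0.1343/0.9696 = 0.138511
Step 3: ln(0.138511) = -1.976806
Step 4: correction = 0.01413169 * -1.976806 = -0.0279 V
E = -1.268 + -0.0279 = -1.2959 V

-1.2959 V


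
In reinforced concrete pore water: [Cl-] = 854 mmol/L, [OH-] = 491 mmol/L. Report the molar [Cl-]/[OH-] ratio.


Threshold parameter = [Cl-] / [OH-] (molar basis; both in mmol/L, so units cancel)
Ratio = 854 / 491 = 1.74

1.74


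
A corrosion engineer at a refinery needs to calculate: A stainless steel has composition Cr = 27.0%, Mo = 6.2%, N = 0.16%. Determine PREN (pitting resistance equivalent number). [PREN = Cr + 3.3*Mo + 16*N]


Apply the PREN formula: PREN = Cr + 3.3*Mo + 16*N
PREN = 27.0 + 3.3*6.2 + 16*0.16
PREN = 27.0 + 20.46 + 2.56 = 50.02

50.02


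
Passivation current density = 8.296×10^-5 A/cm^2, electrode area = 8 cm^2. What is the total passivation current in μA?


I = i_pass * A, then convert A → μA (×10^6)
I = 8.296×10^-5 * 8 * 10^6 = 663.68 μA

663.68 μA


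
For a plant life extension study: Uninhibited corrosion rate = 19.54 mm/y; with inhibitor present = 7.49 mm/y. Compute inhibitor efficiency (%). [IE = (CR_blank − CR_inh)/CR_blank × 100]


Apply the inhibitor-efficiency definition: IE = (CR_blank − CR_inh)/CR_blank × 100
IE = (19.54 − 7.49) / 19.54 × 100
IE = 12.05 / 19.54 × 100 = 61.7 %

61.7 %


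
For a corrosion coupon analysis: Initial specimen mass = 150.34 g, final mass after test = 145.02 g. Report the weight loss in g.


Weight loss = initial − final
WL = 150.34 − 145.02 = 5.32 g

5.32 g


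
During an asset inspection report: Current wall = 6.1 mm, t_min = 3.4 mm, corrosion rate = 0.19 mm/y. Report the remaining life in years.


Apply the remaining-life relation: RL = (t_current − t_min) / CR
RL = (6.1 − 3.4) / 0.19 = 2.7 / 0.19 = 14.2 years

14.2 years


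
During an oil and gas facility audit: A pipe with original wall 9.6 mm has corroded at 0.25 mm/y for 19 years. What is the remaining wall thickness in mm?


Remaining wall = original − CR × time
t = 9.6 − 0.25*19 = 9.6 − 4.75 = 4.85 mm

4.85 mm


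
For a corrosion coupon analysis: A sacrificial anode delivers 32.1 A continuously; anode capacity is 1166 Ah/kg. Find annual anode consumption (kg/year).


Annual consumption = current * hours per year / capacity
Rate = 32.1 * 8760 / 1166 = 241.2 kg/year

241.2 kg/year


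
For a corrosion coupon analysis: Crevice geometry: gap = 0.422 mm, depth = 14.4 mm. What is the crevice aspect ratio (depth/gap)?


Aspect ratio = depth / gap
Ratio = 14.4 / 0.422 = 34.1

34.1


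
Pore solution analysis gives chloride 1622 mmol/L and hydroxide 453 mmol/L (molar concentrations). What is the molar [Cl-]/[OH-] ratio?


Threshold parameter = [Cl-] / [OH-] (molar basis; both in mmol/L, so units cancel)
Ratio = 1622 / 453 = 3.58

3.58


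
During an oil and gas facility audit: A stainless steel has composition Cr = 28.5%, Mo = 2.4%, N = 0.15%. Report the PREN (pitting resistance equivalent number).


Apply the PREN formula: PREN = Cr + 3.3*Mo + 16*N
PREN = 28.5 + 3.3*2.4 + 16*0.15
PREN = 28.5 + 7.92 + 2.4 = 38.82

38.82


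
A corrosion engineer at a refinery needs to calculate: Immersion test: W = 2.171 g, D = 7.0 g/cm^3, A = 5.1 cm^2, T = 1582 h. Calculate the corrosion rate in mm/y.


Apply the mm/y weight-loss relation: CR = 87600 * W / (D * A * T)
Numerator: 87600 * 2.171 = 190179.6
Denominator: 7.0 * 5.1 * 1582 = 56477.4
CR = 190179.6 / 56477.4 = 3.3674 mm/y

3.3674 mm/y


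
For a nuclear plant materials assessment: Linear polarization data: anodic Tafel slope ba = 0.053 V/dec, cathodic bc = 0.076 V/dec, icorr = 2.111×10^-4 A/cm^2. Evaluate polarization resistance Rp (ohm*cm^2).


Apply the Stern-Geary equation: Rp = ba*bc / (2.303*icorr*(ba+bc))
ba*bc = 0.053*0.076 = 0.004028
ba+bc = 0.129; 2.303*icorr*(ba+bc) = 2.303*2.111×10^-4*0.129 = 6.2715066×10^-5
Rp = 0.004028 / 6.2715066×10^-5 = 64.2 ohm*cm^2

64.2 ohm*cm^2


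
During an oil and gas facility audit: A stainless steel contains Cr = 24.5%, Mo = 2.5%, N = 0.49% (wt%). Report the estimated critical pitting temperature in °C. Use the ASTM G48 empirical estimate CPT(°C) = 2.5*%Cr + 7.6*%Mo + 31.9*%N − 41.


Apply the ASTM G48 empirical CPT estimate: CPT(°C) = 2.5*%Cr + 7.6*%Mo + 31.9*%N − 41
2.5*24.5 = 61.25; 7.6*2.5 = 19; 31.9*0.49 = 15.631
CPT = 61.25 + 19 + 15.631 − 41 = 54.881 °C
Rounded to 0.1 °C: CPT ≈ 54.9 °C

54.9 °C


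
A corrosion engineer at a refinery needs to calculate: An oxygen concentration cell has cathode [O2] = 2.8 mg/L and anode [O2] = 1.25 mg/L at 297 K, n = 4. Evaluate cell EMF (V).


Apply the Nernst concentration-cell relation: E = (RT/nF)*ln(C_cathode/C_anode)
RT/nF = 8.314*297/(4*96485) = 0.00639804 V
ln(2.8/1.25) = 0.80648
E = 0.00639804 * 0.80648 = 0.00516 V

0.00516 V


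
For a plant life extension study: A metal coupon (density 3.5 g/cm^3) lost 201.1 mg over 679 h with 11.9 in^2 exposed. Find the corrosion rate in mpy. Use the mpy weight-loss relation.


Apply the mpy weight-loss relation: CR = 534 * W / (D * A * T)
Numerator: 534 * 201.1 = 107387.4
Denominator: 3.5 * 11.9 * 679 = 28280.35
CR = 107387.4 / 28280.35 = 3.79724 mpy

3.79724 mpy
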